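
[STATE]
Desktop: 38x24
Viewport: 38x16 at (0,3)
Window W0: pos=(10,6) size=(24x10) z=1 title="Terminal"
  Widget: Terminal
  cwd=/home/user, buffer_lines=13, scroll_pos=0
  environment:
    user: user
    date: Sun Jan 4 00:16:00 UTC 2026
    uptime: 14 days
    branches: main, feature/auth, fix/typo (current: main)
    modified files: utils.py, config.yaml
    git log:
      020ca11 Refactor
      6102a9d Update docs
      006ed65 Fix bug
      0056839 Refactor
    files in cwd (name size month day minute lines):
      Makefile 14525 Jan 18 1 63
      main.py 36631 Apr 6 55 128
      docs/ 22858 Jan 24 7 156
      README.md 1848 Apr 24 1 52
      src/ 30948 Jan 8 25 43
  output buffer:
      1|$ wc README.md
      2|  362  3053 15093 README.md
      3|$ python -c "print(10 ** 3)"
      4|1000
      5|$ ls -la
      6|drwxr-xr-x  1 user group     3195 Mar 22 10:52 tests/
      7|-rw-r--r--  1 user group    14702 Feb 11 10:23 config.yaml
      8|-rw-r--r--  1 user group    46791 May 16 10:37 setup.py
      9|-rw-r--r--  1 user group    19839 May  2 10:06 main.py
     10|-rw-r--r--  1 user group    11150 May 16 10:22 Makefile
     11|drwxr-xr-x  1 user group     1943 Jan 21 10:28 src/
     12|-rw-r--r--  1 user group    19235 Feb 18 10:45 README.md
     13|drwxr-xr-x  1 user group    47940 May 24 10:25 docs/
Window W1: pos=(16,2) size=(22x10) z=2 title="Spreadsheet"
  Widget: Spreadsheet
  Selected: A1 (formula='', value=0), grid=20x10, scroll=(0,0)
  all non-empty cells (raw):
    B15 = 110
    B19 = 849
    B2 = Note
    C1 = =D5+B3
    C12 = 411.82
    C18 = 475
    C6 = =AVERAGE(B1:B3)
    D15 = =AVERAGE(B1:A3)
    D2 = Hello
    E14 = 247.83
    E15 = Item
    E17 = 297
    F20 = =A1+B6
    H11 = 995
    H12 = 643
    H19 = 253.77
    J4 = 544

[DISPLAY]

                ┃ Spreadsheet        ┃
                ┠────────────────────┨
                ┃A1:                 ┃
          ┏━━━━━┃       A       B    ┃
          ┃ Term┃--------------------┃
          ┠─────┃  1      [0]       0┃
          ┃$ wc ┃  2        0Note    ┃
          ┃  362┃  3        0       0┃
          ┃$ pyt┗━━━━━━━━━━━━━━━━━━━━┛
          ┃1000                  ┃    
          ┃$ ls -la              ┃    
          ┃drwxr-xr-x  1 user gro┃    
          ┗━━━━━━━━━━━━━━━━━━━━━━┛    
                                      
                                      
                                      


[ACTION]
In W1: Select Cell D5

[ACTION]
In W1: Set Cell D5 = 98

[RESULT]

                ┃ Spreadsheet        ┃
                ┠────────────────────┨
                ┃D5: 98              ┃
          ┏━━━━━┃       A       B    ┃
          ┃ Term┃--------------------┃
          ┠─────┃  1        0       0┃
          ┃$ wc ┃  2        0Note    ┃
          ┃  362┃  3        0       0┃
          ┃$ pyt┗━━━━━━━━━━━━━━━━━━━━┛
          ┃1000                  ┃    
          ┃$ ls -la              ┃    
          ┃drwxr-xr-x  1 user gro┃    
          ┗━━━━━━━━━━━━━━━━━━━━━━┛    
                                      
                                      
                                      


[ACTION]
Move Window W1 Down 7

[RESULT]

                                      
                                      
                                      
          ┏━━━━━━━━━━━━━━━━━━━━━━┓    
          ┃ Terminal             ┃    
          ┠──────────────────────┨    
          ┃$ wc ┏━━━━━━━━━━━━━━━━━━━━┓
          ┃  362┃ Spreadsheet        ┃
          ┃$ pyt┠────────────────────┨
          ┃1000 ┃D5: 98              ┃
          ┃$ ls ┃       A       B    ┃
          ┃drwxr┃--------------------┃
          ┗━━━━━┃  1        0       0┃
                ┃  2        0Note    ┃
                ┃  3        0       0┃
                ┗━━━━━━━━━━━━━━━━━━━━┛


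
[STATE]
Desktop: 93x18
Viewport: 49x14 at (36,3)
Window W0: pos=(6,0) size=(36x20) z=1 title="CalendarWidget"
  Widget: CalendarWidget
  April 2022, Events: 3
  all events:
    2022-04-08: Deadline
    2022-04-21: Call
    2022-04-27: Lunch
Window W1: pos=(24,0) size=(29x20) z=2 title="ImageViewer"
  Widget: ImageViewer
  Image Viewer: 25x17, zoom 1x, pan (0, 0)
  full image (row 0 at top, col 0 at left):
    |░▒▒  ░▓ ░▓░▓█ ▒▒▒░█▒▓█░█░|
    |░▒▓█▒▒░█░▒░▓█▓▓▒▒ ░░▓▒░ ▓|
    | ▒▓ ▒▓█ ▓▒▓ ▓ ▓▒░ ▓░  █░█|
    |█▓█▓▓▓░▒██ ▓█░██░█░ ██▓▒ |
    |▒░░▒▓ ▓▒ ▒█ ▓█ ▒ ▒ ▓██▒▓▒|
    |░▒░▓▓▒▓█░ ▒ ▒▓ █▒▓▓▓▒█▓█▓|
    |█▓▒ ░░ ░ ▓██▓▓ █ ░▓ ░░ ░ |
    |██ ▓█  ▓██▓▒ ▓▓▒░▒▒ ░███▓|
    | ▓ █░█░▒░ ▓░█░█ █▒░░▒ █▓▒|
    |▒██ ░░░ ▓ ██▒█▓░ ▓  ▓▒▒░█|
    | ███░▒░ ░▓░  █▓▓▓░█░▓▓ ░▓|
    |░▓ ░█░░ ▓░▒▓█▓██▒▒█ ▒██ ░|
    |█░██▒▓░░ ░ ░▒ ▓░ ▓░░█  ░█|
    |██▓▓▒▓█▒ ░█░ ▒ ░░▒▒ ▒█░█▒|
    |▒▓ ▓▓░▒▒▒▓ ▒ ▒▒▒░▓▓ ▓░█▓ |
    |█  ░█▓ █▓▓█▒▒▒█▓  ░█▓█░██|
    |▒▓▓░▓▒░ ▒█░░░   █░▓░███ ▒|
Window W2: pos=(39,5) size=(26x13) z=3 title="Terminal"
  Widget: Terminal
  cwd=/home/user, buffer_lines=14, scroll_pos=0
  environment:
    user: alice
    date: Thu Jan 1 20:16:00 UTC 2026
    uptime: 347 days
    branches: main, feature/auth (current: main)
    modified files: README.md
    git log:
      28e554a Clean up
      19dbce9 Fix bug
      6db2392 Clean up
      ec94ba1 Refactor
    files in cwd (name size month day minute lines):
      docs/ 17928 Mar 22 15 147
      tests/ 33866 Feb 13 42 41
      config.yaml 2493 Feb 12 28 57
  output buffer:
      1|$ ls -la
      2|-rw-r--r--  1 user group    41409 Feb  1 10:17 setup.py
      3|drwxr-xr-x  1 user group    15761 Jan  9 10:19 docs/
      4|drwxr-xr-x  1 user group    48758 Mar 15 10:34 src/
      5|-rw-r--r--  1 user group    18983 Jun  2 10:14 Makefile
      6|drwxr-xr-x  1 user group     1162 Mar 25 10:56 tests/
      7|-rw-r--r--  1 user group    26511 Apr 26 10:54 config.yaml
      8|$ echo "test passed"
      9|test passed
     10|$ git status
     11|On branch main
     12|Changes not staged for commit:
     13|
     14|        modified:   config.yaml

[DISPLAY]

▓█ ▒▒▒░█▒▓█░█░  ┃                                
▓█▓▓▒▒ ░░▓▒░ ▓  ┃                                
 ▓ ┏━━━━━━━━━━━━━━━━━━━━━━━━┓                    
▓█░┃ Terminal               ┃                    
 ▓█┠────────────────────────┨                    
 ▒▓┃$ ls -la                ┃                    
█▓▓┃-rw-r--r--  1 user group┃                    
▒ ▓┃drwxr-xr-x  1 user group┃                    
░█░┃drwxr-xr-x  1 user group┃                    
█▒█┃-rw-r--r--  1 user group┃                    
  █┃drwxr-xr-x  1 user group┃                    
▓█▓┃-rw-r--r--  1 user group┃                    
░▒ ┃$ echo "test passed"    ┃                    
░ ▒┃test passed             ┃                    


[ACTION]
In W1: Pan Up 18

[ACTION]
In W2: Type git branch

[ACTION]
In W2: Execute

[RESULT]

▓█ ▒▒▒░█▒▓█░█░  ┃                                
▓█▓▓▒▒ ░░▓▒░ ▓  ┃                                
 ▓ ┏━━━━━━━━━━━━━━━━━━━━━━━━┓                    
▓█░┃ Terminal               ┃                    
 ▓█┠────────────────────────┨                    
 ▒▓┃$ git status            ┃                    
█▓▓┃On branch main          ┃                    
▒ ▓┃Changes not staged for c┃                    
░█░┃                        ┃                    
█▒█┃        modified:   conf┃                    
  █┃$ git branch            ┃                    
▓█▓┃* main                  ┃                    
░▒ ┃  feature/auth          ┃                    
░ ▒┃$ █                     ┃                    


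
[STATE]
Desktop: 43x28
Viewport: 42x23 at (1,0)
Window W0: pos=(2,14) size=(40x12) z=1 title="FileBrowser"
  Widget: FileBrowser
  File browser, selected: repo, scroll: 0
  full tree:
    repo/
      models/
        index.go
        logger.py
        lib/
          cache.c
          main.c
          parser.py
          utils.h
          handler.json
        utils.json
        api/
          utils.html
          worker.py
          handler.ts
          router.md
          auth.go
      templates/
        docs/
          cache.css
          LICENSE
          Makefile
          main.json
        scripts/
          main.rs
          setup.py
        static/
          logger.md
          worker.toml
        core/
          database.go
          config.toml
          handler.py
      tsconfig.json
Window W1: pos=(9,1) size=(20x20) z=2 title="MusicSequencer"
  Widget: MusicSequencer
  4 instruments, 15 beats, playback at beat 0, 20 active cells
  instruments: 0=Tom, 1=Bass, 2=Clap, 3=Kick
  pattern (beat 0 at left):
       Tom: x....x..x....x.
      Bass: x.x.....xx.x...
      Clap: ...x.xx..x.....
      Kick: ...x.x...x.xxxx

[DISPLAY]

                                          
        ┏━━━━━━━━━━━━━━━━━━┓              
        ┃ MusicSequencer   ┃              
        ┠──────────────────┨              
        ┃     ▼123456789012┃              
        ┃  Tom█····█··█····┃              
        ┃ Bass█·█·····██·█·┃              
        ┃ Clap···█·██··█···┃              
        ┃ Kick···█·█···█·██┃              
        ┃                  ┃              
        ┃                  ┃              
        ┃                  ┃              
        ┃                  ┃              
        ┃                  ┃              
 ┏━━━━━━┃                  ┃━━━━━━━━━━━━┓ 
 ┃ FileB┃                  ┃            ┃ 
 ┠──────┃                  ┃────────────┨ 
 ┃> [-] ┃                  ┃            ┃ 
 ┃    [+┃                  ┃            ┃ 
 ┃    [+┃                  ┃            ┃ 
 ┃    ts┗━━━━━━━━━━━━━━━━━━┛            ┃ 
 ┃                                      ┃ 
 ┃                                      ┃ 


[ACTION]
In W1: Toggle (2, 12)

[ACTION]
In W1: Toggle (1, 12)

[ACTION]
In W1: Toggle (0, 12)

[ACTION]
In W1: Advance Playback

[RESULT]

                                          
        ┏━━━━━━━━━━━━━━━━━━┓              
        ┃ MusicSequencer   ┃              
        ┠──────────────────┨              
        ┃     0▼23456789012┃              
        ┃  Tom█····█··█···█┃              
        ┃ Bass█·█·····██·██┃              
        ┃ Clap···█·██··█··█┃              
        ┃ Kick···█·█···█·██┃              
        ┃                  ┃              
        ┃                  ┃              
        ┃                  ┃              
        ┃                  ┃              
        ┃                  ┃              
 ┏━━━━━━┃                  ┃━━━━━━━━━━━━┓ 
 ┃ FileB┃                  ┃            ┃ 
 ┠──────┃                  ┃────────────┨ 
 ┃> [-] ┃                  ┃            ┃ 
 ┃    [+┃                  ┃            ┃ 
 ┃    [+┃                  ┃            ┃ 
 ┃    ts┗━━━━━━━━━━━━━━━━━━┛            ┃ 
 ┃                                      ┃ 
 ┃                                      ┃ 


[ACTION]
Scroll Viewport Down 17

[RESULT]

        ┃  Tom█····█··█···█┃              
        ┃ Bass█·█·····██·██┃              
        ┃ Clap···█·██··█··█┃              
        ┃ Kick···█·█···█·██┃              
        ┃                  ┃              
        ┃                  ┃              
        ┃                  ┃              
        ┃                  ┃              
        ┃                  ┃              
 ┏━━━━━━┃                  ┃━━━━━━━━━━━━┓ 
 ┃ FileB┃                  ┃            ┃ 
 ┠──────┃                  ┃────────────┨ 
 ┃> [-] ┃                  ┃            ┃ 
 ┃    [+┃                  ┃            ┃ 
 ┃    [+┃                  ┃            ┃ 
 ┃    ts┗━━━━━━━━━━━━━━━━━━┛            ┃ 
 ┃                                      ┃ 
 ┃                                      ┃ 
 ┃                                      ┃ 
 ┃                                      ┃ 
 ┗━━━━━━━━━━━━━━━━━━━━━━━━━━━━━━━━━━━━━━┛ 
                                          
                                          


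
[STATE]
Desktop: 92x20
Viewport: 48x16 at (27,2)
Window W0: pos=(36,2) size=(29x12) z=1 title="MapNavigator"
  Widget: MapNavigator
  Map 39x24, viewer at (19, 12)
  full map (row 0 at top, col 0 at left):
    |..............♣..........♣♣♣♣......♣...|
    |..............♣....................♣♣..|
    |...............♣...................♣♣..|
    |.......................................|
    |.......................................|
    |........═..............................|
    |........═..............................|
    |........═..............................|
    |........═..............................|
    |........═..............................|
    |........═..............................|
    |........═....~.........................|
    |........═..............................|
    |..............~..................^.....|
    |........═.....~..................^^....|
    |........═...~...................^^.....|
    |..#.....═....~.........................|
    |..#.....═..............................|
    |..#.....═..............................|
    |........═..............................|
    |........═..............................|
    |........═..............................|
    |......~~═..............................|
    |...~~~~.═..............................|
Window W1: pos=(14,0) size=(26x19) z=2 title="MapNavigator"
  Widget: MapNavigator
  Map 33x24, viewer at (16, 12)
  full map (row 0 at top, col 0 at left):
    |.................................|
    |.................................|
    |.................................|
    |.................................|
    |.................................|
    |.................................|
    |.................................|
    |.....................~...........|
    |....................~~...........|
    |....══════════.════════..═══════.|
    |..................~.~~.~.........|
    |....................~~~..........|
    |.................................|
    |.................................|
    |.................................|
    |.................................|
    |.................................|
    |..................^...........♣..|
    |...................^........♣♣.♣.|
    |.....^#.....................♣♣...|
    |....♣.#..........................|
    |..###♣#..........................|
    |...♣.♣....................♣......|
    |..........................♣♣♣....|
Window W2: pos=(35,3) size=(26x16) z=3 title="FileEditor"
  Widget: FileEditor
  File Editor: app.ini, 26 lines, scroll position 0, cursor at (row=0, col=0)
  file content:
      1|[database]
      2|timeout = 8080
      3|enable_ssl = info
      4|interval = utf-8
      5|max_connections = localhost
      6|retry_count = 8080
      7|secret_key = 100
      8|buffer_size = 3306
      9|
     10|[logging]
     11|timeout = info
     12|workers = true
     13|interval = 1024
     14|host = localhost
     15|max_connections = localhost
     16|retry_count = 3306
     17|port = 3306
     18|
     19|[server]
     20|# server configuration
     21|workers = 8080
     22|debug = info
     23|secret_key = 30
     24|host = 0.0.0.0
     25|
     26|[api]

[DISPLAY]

────────────┨━━━━━━━━━━━━━━━━━━━━━━━━┓          
........┏━━━━━━━━━━━━━━━━━━━━━━━━┓   ┃          
........┃ FileEditor             ┃───┨          
.....~..┠────────────────────────┨...┃          
....~~..┃█database]             ▲┃...┃          
═══════.┃timeout = 8080         █┃...┃          
..~.~~.~┃enable_ssl = info      ░┃...┃          
....~~~.┃interval = utf-8       ░┃...┃          
@.......┃max_connections = local░┃...┃          
........┃retry_count = 8080     ░┃...┃          
........┃secret_key = 100       ░┃..^┃          
........┃buffer_size = 3306     ░┃━━━┛          
........┃                       ░┃              
..^.....┃[logging]              ░┃              
...^....┃timeout = info         ░┃              
........┃workers = true         ▼┃              


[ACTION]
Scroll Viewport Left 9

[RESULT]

─────────────────────┨━━━━━━━━━━━━━━━━━━━━━━━━┓ 
.................┏━━━━━━━━━━━━━━━━━━━━━━━━┓   ┃ 
.................┃ FileEditor             ┃───┨ 
..............~..┠────────────────────────┨...┃ 
.............~~..┃█database]             ▲┃...┃ 
═══════.════════.┃timeout = 8080         █┃...┃ 
...........~.~~.~┃enable_ssl = info      ░┃...┃ 
.............~~~.┃interval = utf-8       ░┃...┃ 
.........@.......┃max_connections = local░┃...┃ 
.................┃retry_count = 8080     ░┃...┃ 
.................┃secret_key = 100       ░┃..^┃ 
.................┃buffer_size = 3306     ░┃━━━┛ 
.................┃                       ░┃     
...........^.....┃[logging]              ░┃     
............^....┃timeout = info         ░┃     
.................┃workers = true         ▼┃     


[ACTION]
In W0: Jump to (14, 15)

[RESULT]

─────────────────────┨━━━━━━━━━━━━━━━━━━━━━━━━┓ 
.................┏━━━━━━━━━━━━━━━━━━━━━━━━┓   ┃ 
.................┃ FileEditor             ┃───┨ 
..............~..┠────────────────────────┨...┃ 
.............~~..┃█database]             ▲┃...┃ 
═══════.════════.┃timeout = 8080         █┃...┃ 
...........~.~~.~┃enable_ssl = info      ░┃...┃ 
.............~~~.┃interval = utf-8       ░┃...┃ 
.........@.......┃max_connections = local░┃...┃ 
.................┃retry_count = 8080     ░┃...┃ 
.................┃secret_key = 100       ░┃...┃ 
.................┃buffer_size = 3306     ░┃━━━┛ 
.................┃                       ░┃     
...........^.....┃[logging]              ░┃     
............^....┃timeout = info         ░┃     
.................┃workers = true         ▼┃     


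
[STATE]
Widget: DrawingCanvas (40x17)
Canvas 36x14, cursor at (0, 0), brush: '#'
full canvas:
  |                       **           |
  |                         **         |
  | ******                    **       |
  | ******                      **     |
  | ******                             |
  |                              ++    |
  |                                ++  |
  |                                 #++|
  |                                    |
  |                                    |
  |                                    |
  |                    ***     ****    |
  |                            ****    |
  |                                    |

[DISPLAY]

+                      **               
                         **             
 ******                    **           
 ******                      **         
 ******                                 
                              ++        
                                ++      
                                 #++    
                                        
                                        
                                        
                    ***     ****        
                            ****        
                                        
                                        
                                        
                                        


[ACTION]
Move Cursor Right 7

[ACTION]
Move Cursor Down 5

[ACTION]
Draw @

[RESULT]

                       **               
                         **             
 ******                    **           
 ******                      **         
 ******                                 
       @                      ++        
                                ++      
                                 #++    
                                        
                                        
                                        
                    ***     ****        
                            ****        
                                        
                                        
                                        
                                        


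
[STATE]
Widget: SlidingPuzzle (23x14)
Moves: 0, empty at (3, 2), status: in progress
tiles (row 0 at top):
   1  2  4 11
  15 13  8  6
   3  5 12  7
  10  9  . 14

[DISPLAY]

┌────┬────┬────┬────┐  
│  1 │  2 │  4 │ 11 │  
├────┼────┼────┼────┤  
│ 15 │ 13 │  8 │  6 │  
├────┼────┼────┼────┤  
│  3 │  5 │ 12 │  7 │  
├────┼────┼────┼────┤  
│ 10 │  9 │    │ 14 │  
└────┴────┴────┴────┘  
Moves: 0               
                       
                       
                       
                       


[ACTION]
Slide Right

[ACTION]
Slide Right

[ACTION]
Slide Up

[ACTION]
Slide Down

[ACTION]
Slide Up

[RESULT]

┌────┬────┬────┬────┐  
│  1 │  2 │  4 │ 11 │  
├────┼────┼────┼────┤  
│ 15 │ 13 │  8 │  6 │  
├────┼────┼────┼────┤  
│  3 │  5 │ 12 │  7 │  
├────┼────┼────┼────┤  
│    │ 10 │  9 │ 14 │  
└────┴────┴────┴────┘  
Moves: 4               
                       
                       
                       
                       


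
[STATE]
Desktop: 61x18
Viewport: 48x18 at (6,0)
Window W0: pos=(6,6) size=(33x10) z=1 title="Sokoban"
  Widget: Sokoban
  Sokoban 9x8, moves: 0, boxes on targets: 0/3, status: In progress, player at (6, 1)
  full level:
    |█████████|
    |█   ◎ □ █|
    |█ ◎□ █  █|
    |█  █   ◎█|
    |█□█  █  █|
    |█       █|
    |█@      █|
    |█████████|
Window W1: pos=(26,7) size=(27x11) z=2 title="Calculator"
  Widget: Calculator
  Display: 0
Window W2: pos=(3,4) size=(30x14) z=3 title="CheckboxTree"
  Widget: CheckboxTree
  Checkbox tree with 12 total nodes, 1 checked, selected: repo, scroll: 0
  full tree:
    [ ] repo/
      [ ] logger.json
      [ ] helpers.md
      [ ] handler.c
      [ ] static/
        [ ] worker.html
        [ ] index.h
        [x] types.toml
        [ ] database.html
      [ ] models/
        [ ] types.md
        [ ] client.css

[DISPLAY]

                                                
                                                
                                                
                                                
━━━━━━━━━━━━━━━━━━━━━━━━━━┓                     
heckboxTree               ┃                     
──────────────────────────┨━━━━━┓               
-] repo/                  ┃━━━━━━━━━━━━━━━━━━━┓ 
 [ ] logger.json          ┃lator              ┃ 
 [ ] helpers.md           ┃───────────────────┨ 
 [ ] handler.c            ┃                  0┃ 
 [-] static/              ┃──┬───┬───┐        ┃ 
   [ ] worker.html        ┃8 │ 9 │ ÷ │        ┃ 
   [ ] index.h            ┃──┼───┼───┤        ┃ 
   [x] types.toml         ┃5 │ 6 │ × │        ┃ 
   [ ] database.html      ┃──┼───┼───┤        ┃ 
 [ ] models/              ┃2 │ 3 │ - │        ┃ 
━━━━━━━━━━━━━━━━━━━━━━━━━━┛━━━━━━━━━━━━━━━━━━━┛ 


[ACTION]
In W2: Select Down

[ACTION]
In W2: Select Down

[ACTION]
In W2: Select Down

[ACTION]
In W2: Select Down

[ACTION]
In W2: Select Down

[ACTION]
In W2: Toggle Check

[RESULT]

                                                
                                                
                                                
                                                
━━━━━━━━━━━━━━━━━━━━━━━━━━┓                     
heckboxTree               ┃                     
──────────────────────────┨━━━━━┓               
-] repo/                  ┃━━━━━━━━━━━━━━━━━━━┓ 
 [ ] logger.json          ┃lator              ┃ 
 [ ] helpers.md           ┃───────────────────┨ 
 [ ] handler.c            ┃                  0┃ 
 [-] static/              ┃──┬───┬───┐        ┃ 
   [x] worker.html        ┃8 │ 9 │ ÷ │        ┃ 
   [ ] index.h            ┃──┼───┼───┤        ┃ 
   [x] types.toml         ┃5 │ 6 │ × │        ┃ 
   [ ] database.html      ┃──┼───┼───┤        ┃ 
 [ ] models/              ┃2 │ 3 │ - │        ┃ 
━━━━━━━━━━━━━━━━━━━━━━━━━━┛━━━━━━━━━━━━━━━━━━━┛ 


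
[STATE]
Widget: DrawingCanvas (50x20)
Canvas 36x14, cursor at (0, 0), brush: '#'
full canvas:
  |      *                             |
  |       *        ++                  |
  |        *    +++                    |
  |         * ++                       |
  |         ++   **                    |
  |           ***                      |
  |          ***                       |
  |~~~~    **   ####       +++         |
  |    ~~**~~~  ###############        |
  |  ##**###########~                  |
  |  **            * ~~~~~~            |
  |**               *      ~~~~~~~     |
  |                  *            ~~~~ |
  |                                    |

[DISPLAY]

+     *                                           
       *        ++                                
        *    +++                                  
         * ++                                     
         ++   **                                  
           ***                                    
          ***                                     
~~~~    **   ####       +++                       
    ~~**~~~  ###############                      
  ##**###########~                                
  **            * ~~~~~~                          
**               *      ~~~~~~~                   
                  *            ~~~~               
                                                  
                                                  
                                                  
                                                  
                                                  
                                                  
                                                  


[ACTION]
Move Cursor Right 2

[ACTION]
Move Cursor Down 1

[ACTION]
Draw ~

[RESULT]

      *                                           
  ~    *        ++                                
        *    +++                                  
         * ++                                     
         ++   **                                  
           ***                                    
          ***                                     
~~~~    **   ####       +++                       
    ~~**~~~  ###############                      
  ##**###########~                                
  **            * ~~~~~~                          
**               *      ~~~~~~~                   
                  *            ~~~~               
                                                  
                                                  
                                                  
                                                  
                                                  
                                                  
                                                  


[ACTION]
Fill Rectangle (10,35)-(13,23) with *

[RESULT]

      *                                           
  ~    *        ++                                
        *    +++                                  
         * ++                                     
         ++   **                                  
           ***                                    
          ***                                     
~~~~    **   ####       +++                       
    ~~**~~~  ###############                      
  ##**###########~                                
  **            * ~~~~~*************              
**               *     *************              
                  *    *************              
                       *************              
                                                  
                                                  
                                                  
                                                  
                                                  
                                                  


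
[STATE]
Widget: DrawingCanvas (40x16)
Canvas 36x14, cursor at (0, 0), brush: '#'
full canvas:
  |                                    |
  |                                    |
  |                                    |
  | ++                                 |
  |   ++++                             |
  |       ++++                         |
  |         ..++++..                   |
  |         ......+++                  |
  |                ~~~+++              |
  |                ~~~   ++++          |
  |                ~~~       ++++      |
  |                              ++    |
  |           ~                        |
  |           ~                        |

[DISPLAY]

+                                       
                                        
                                        
 ++                                     
   ++++                                 
       ++++                             
         ..++++..                       
         ......+++                      
                ~~~+++                  
                ~~~   ++++              
                ~~~       ++++          
                              ++        
           ~                            
           ~                            
                                        
                                        


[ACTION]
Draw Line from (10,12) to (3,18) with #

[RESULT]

+                                       
                                        
                                        
 ++               #                     
   ++++          #                      
       ++++     #                       
         ..++++#.                       
         ......#++                      
              # ~~~+++                  
             #  ~~~   ++++              
            #   ~~~       ++++          
                              ++        
           ~                            
           ~                            
                                        
                                        


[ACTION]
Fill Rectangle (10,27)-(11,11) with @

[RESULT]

+                                       
                                        
                                        
 ++               #                     
   ++++          #                      
       ++++     #                       
         ..++++#.                       
         ......#++                      
              # ~~~+++                  
             #  ~~~   ++++              
           @@@@@@@@@@@@@@@@@++          
           @@@@@@@@@@@@@@@@@  ++        
           ~                            
           ~                            
                                        
                                        


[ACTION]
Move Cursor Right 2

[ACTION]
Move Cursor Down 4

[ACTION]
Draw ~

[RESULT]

                                        
                                        
                                        
 ++               #                     
  ~++++          #                      
       ++++     #                       
         ..++++#.                       
         ......#++                      
              # ~~~+++                  
             #  ~~~   ++++              
           @@@@@@@@@@@@@@@@@++          
           @@@@@@@@@@@@@@@@@  ++        
           ~                            
           ~                            
                                        
                                        


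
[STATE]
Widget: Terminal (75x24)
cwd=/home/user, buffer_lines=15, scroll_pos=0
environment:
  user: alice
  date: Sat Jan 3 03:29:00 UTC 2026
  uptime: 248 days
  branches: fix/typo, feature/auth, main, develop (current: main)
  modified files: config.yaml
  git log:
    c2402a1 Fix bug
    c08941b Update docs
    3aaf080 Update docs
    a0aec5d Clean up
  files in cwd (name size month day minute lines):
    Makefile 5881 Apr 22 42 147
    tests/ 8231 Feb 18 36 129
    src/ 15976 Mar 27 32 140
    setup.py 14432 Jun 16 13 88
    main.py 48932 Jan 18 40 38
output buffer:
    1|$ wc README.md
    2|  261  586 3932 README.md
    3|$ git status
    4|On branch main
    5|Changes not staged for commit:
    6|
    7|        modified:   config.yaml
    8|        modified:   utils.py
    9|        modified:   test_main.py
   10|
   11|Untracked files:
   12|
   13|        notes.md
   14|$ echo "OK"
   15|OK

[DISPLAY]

$ wc README.md                                                             
  261  586 3932 README.md                                                  
$ git status                                                               
On branch main                                                             
Changes not staged for commit:                                             
                                                                           
        modified:   config.yaml                                            
        modified:   utils.py                                               
        modified:   test_main.py                                           
                                                                           
Untracked files:                                                           
                                                                           
        notes.md                                                           
$ echo "OK"                                                                
OK                                                                         
$ █                                                                        
                                                                           
                                                                           
                                                                           
                                                                           
                                                                           
                                                                           
                                                                           
                                                                           


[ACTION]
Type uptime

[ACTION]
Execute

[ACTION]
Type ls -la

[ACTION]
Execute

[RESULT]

$ wc README.md                                                             
  261  586 3932 README.md                                                  
$ git status                                                               
On branch main                                                             
Changes not staged for commit:                                             
                                                                           
        modified:   config.yaml                                            
        modified:   utils.py                                               
        modified:   test_main.py                                           
                                                                           
Untracked files:                                                           
                                                                           
        notes.md                                                           
$ echo "OK"                                                                
OK                                                                         
$ uptime                                                                   
 10:00  up 248 days                                                        
$ ls -la                                                                   
-rw-r--r--  1 alice group     5881 Apr 22 10:42 Makefile                   
drwxr-xr-x  1 alice group     8231 Feb 18 10:36 tests/                     
drwxr-xr-x  1 alice group    15976 Mar 27 10:32 src/                       
-rw-r--r--  1 alice group    14432 Jun 16 10:13 setup.py                   
-rw-r--r--  1 alice group    48932 Jan 18 10:40 main.py                    
$ █                                                                        


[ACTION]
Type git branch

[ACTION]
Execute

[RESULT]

                                                                           
        modified:   config.yaml                                            
        modified:   utils.py                                               
        modified:   test_main.py                                           
                                                                           
Untracked files:                                                           
                                                                           
        notes.md                                                           
$ echo "OK"                                                                
OK                                                                         
$ uptime                                                                   
 10:00  up 248 days                                                        
$ ls -la                                                                   
-rw-r--r--  1 alice group     5881 Apr 22 10:42 Makefile                   
drwxr-xr-x  1 alice group     8231 Feb 18 10:36 tests/                     
drwxr-xr-x  1 alice group    15976 Mar 27 10:32 src/                       
-rw-r--r--  1 alice group    14432 Jun 16 10:13 setup.py                   
-rw-r--r--  1 alice group    48932 Jan 18 10:40 main.py                    
$ git branch                                                               
  fix/typo                                                                 
  feature/auth                                                             
* main                                                                     
  develop                                                                  
$ █                                                                        
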